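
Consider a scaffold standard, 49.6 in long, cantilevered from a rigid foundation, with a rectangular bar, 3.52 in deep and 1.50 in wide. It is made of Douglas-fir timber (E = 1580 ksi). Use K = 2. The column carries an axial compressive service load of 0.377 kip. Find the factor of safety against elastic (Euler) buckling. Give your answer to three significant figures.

n ≈ 4.16

Buckling occurs about the weak axis: I_min = h·b³/12 with b = 1.50 in (the shorter side).
I_min = 3.52×1.50³/12 = 0.9900 in⁴
Effective length L_e = K·L = 2 × 49.6 = 99.20 in
P_cr = π²EI / L_e² = π² × 1580×10³ × 0.9900 / 99.20² = 1.569×10^3 lb
Factor of safety n = P_cr / P = 1.5688 / 0.377 = 4.16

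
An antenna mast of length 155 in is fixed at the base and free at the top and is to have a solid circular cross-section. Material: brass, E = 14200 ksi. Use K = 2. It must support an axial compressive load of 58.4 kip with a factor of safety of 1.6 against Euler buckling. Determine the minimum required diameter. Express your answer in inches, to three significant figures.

Required P_cr = n·P = 1.6 × 58.4 = 93.44 kip
L_e = K·L = 2 × 155 = 310.0 in
Required I = P_cr·L_e²/(π²E) = 9.344×10^4 × 310.0² / (π² × 1.42×10^7) = 64.07 in⁴
Solid circle: I = πd⁴/64  ⇒  d = (64I/π)^(1/4) = (64×64.07/π)^(1/4) = 6.01 in

d ≈ 6.01 in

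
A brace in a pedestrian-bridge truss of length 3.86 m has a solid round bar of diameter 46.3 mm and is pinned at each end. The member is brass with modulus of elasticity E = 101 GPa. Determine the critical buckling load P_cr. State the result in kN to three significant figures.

P_cr ≈ 15.1 kN

I = πd⁴/64 = π×46.3⁴/64 = 2.256×10^5 mm⁴
I = 2.256×10^5 mm⁴ = 2.256×10^-7 m⁴
Effective length L_e = K·L = 1 × 3.86 = 3.860 m
P_cr = π²EI / L_e² = π² × 101×10⁹ × 2.256×10^-7 / 3.860² = 1.509×10^4 N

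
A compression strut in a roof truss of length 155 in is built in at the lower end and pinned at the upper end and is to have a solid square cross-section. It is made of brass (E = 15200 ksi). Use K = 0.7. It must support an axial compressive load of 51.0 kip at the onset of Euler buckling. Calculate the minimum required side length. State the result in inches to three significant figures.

L_e = K·L = 0.7 × 155 = 108.5 in
Required I = P_cr·L_e²/(π²E) = 5.100×10^4 × 108.5² / (π² × 1.52×10^7) = 4.002 in⁴
Solid square: I = a⁴/12  ⇒  a = (12I)^(1/4) = (12×4.002)^(1/4) = 2.63 in

a ≈ 2.63 in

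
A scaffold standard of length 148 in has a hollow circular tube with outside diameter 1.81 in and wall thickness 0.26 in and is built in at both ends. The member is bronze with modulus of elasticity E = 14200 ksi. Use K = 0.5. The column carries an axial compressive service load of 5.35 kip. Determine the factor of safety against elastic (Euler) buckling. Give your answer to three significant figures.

Inner diameter d_i = 1.81 − 2×0.26 = 1.290 in
I = π(d_o⁴ − d_i⁴)/64 = π(1.81⁴ − 1.290⁴)/64 = 0.3909 in⁴
Effective length L_e = K·L = 0.5 × 148 = 74.00 in
P_cr = π²EI / L_e² = π² × 14200×10³ × 0.3909 / 74.00² = 1.000×10^4 lb
Factor of safety n = P_cr / P = 10.005 / 5.35 = 1.87

n ≈ 1.87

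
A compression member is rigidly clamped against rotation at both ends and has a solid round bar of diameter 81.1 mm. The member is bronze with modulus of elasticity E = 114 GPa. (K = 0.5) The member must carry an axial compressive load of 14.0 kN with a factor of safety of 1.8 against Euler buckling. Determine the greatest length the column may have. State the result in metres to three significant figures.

L_max ≈ 19.5 m

I = πd⁴/64 = π×81.1⁴/64 = 2.124×10^6 mm⁴
I = 2.124×10^-6 m⁴
Required critical load P_cr = n·P = 1.8 × 14.0 = 25.20 kN = 2.520×10^4 N
From P_cr = π²EI/(K·L)²:  L = (1/K)·√(π²EI/P_cr) = (1/0.5)·√(π²×1.14×10^11×2.124×10^-6/2.520×10^4)
L = 19.5 m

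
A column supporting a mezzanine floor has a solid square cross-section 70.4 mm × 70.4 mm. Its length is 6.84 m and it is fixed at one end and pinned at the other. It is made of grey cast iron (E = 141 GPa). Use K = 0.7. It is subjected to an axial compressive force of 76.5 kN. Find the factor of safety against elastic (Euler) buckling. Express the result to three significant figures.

n ≈ 1.62

I = a⁴/12 = 70.4⁴/12 = 2.047×10^6 mm⁴
I = 2.047×10^6 mm⁴ = 2.047×10^-6 m⁴
Effective length L_e = K·L = 0.7 × 6.84 = 4.788 m
P_cr = π²EI / L_e² = π² × 141×10⁹ × 2.047×10^-6 / 4.788² = 1.243×10^5 N
Factor of safety n = P_cr / P = 124.26 / 76.5 = 1.62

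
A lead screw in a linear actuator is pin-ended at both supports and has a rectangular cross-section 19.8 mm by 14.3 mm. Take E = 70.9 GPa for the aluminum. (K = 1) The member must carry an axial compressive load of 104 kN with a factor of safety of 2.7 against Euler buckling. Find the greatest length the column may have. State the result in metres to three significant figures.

L_max ≈ 0.110 m

Buckling occurs about the weak axis: I_min = h·b³/12 with b = 14.3 mm (the shorter side).
I_min = 19.8×14.3³/12 = 4.825×10^3 mm⁴
I = 4.825×10^-9 m⁴
Required critical load P_cr = n·P = 2.7 × 104 = 280.8 kN = 2.808×10^5 N
From P_cr = π²EI/(K·L)²:  L = (1/K)·√(π²EI/P_cr) = (1/1)·√(π²×7.09×10^10×4.825×10^-9/2.808×10^5)
L = 0.110 m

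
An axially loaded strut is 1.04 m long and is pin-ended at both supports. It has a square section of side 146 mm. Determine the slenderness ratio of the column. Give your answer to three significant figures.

I = a⁴/12 = 146⁴/12 = 3.786×10^7 mm⁴
A = 2.132×10^4 mm²;  r_min = √(I/A) = √(3.786×10^7/2.132×10^4) = 42.15 mm
L_e = K·L = 1 × 1.04 m = 1.040 m = 1040.0 mm
λ = L_e / r_min = 1040.0 / 42.15 = 24.7

λ ≈ 24.7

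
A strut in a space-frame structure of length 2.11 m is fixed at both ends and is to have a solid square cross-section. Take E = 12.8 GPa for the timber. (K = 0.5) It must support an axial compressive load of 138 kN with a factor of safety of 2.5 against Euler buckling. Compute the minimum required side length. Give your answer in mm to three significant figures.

a ≈ 77.7 mm

Required P_cr = n·P = 2.5 × 138 = 345.0 kN
L_e = K·L = 0.5 × 2.11 = 1.055 m
Required I = P_cr·L_e²/(π²E) = 3.450×10^5 × 1.055² / (π² × 1.28×10^10) = 3.040×10^-6 m⁴
I_req = 3.040×10^6 mm⁴
Solid square: I = a⁴/12  ⇒  a = (12I)^(1/4) = (12×3.040×10^6)^(1/4) = 77.7 mm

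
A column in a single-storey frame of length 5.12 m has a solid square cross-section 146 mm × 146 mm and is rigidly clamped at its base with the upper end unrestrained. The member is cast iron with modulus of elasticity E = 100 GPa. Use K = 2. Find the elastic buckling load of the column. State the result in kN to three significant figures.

I = a⁴/12 = 146⁴/12 = 3.786×10^7 mm⁴
I = 3.786×10^7 mm⁴ = 3.786×10^-5 m⁴
Effective length L_e = K·L = 2 × 5.12 = 10.24 m
P_cr = π²EI / L_e² = π² × 100×10⁹ × 3.786×10^-5 / 10.24² = 3.564×10^5 N

P_cr ≈ 356 kN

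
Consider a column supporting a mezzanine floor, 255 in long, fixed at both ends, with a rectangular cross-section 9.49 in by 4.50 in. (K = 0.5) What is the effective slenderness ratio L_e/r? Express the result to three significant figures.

λ ≈ 98.1

For a rectangle r_min = b/√12 = 4.50/√12 = 1.299 in
L_e = K·L = 0.5 × 255 = 127.5 in
λ = L_e / r_min = 127.50 / 1.299 = 98.1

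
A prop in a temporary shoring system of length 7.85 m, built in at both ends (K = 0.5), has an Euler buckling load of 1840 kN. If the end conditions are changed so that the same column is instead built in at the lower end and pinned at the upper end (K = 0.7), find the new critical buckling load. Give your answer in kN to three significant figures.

P_cr ≈ 939 kN

P_cr ∝ 1/K², so P_cr,new = P_cr,old × (K_old/K_new)² = 1840 × (0.5/0.7)²
= 1840 × 0.5102 = 939 kN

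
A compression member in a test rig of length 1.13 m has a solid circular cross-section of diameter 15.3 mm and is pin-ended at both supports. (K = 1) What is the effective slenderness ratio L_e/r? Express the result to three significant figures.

For a solid circle r = d/4 = 15.3/4 = 3.825 mm
L_e = K·L = 1 × 1.13 m = 1.130 m = 1130.0 mm
λ = L_e / r_min = 1130.0 / 3.825 = 295

λ ≈ 295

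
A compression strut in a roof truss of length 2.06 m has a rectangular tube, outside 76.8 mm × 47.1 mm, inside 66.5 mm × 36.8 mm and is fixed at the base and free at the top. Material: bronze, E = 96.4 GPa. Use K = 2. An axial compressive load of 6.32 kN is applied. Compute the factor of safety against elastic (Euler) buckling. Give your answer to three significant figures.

n ≈ 3.48

Weak-axis I_min = (h_o·b_o³ − h_i·b_i³)/12 with b_o = 47.1, b_i = 36.80 mm (shorter outer/inner sides).
I_min = (76.8×47.1³ − 66.50×36.80³)/12 = 3.925×10^5 mm⁴
I = 3.925×10^5 mm⁴ = 3.925×10^-7 m⁴
Effective length L_e = K·L = 2 × 2.06 = 4.120 m
P_cr = π²EI / L_e² = π² × 96.4×10⁹ × 3.925×10^-7 / 4.120² = 2.200×10^4 N
Factor of safety n = P_cr / P = 22.002 / 6.32 = 3.48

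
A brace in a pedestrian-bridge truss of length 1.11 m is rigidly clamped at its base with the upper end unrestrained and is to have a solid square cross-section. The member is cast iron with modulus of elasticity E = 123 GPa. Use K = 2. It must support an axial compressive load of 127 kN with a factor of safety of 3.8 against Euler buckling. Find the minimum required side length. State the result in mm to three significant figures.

Required P_cr = n·P = 3.8 × 127 = 482.6 kN
L_e = K·L = 2 × 1.11 = 2.220 m
Required I = P_cr·L_e²/(π²E) = 4.826×10^5 × 2.220² / (π² × 1.23×10^11) = 1.959×10^-6 m⁴
I_req = 1.959×10^6 mm⁴
Solid square: I = a⁴/12  ⇒  a = (12I)^(1/4) = (12×1.959×10^6)^(1/4) = 69.6 mm

a ≈ 69.6 mm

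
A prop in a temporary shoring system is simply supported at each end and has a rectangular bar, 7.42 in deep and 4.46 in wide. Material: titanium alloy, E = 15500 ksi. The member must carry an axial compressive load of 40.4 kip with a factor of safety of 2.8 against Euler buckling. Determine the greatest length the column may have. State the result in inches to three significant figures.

Buckling occurs about the weak axis: I_min = h·b³/12 with b = 4.46 in (the shorter side).
I_min = 7.42×4.46³/12 = 54.86 in⁴
Required critical load P_cr = n·P = 2.8 × 40.4 = 113.1 kip = 1.131×10^5 lb
From P_cr = π²EI/(K·L)²:  L = (1/K)·√(π²EI/P_cr) = (1/1)·√(π²×1.55×10^7×54.86/1.131×10^5)
L = 272 in

L_max ≈ 272 in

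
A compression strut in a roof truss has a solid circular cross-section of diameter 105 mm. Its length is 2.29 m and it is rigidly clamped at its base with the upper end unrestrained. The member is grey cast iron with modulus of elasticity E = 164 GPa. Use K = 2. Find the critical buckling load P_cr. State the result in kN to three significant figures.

P_cr ≈ 460 kN

I = πd⁴/64 = π×105⁴/64 = 5.967×10^6 mm⁴
I = 5.967×10^6 mm⁴ = 5.967×10^-6 m⁴
Effective length L_e = K·L = 2 × 2.29 = 4.580 m
P_cr = π²EI / L_e² = π² × 164×10⁹ × 5.967×10^-6 / 4.580² = 4.604×10^5 N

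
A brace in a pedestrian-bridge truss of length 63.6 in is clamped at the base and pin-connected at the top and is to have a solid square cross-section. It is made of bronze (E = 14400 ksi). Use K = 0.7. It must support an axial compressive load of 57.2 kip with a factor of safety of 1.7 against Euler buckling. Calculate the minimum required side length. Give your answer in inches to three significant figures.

a ≈ 2.01 in

Required P_cr = n·P = 1.7 × 57.2 = 97.24 kip
L_e = K·L = 0.7 × 63.6 = 44.52 in
Required I = P_cr·L_e²/(π²E) = 9.724×10^4 × 44.52² / (π² × 1.44×10^7) = 1.356 in⁴
Solid square: I = a⁴/12  ⇒  a = (12I)^(1/4) = (12×1.356)^(1/4) = 2.01 in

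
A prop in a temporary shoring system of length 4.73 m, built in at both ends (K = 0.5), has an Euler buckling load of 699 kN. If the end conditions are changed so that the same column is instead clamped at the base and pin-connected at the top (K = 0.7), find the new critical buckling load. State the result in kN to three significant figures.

P_cr ∝ 1/K², so P_cr,new = P_cr,old × (K_old/K_new)² = 699 × (0.5/0.7)²
= 699 × 0.5102 = 357 kN

P_cr ≈ 357 kN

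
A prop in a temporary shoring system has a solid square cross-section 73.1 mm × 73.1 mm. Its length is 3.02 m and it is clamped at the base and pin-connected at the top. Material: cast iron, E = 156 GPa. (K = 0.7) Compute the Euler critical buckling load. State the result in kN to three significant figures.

I = a⁴/12 = 73.1⁴/12 = 2.380×10^6 mm⁴
I = 2.380×10^6 mm⁴ = 2.380×10^-6 m⁴
Effective length L_e = K·L = 0.7 × 3.02 = 2.114 m
P_cr = π²EI / L_e² = π² × 156×10⁹ × 2.380×10^-6 / 2.114² = 8.198×10^5 N

P_cr ≈ 820 kN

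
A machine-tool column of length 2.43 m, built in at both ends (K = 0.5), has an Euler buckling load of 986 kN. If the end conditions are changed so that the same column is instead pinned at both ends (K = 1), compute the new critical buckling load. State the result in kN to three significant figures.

P_cr ≈ 246 kN

P_cr ∝ 1/K², so P_cr,new = P_cr,old × (K_old/K_new)² = 986 × (0.5/1)²
= 986 × 0.2500 = 246 kN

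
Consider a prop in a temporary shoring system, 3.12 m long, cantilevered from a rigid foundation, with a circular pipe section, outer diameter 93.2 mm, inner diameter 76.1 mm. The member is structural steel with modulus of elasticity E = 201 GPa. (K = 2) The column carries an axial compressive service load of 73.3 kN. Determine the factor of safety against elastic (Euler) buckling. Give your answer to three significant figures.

d_o = 93.2 mm, d_i = 76.1 mm
I = π(d_o⁴ − d_i⁴)/64 = π(93.2⁴ − 76.10⁴)/64 = 2.057×10^6 mm⁴
I = 2.057×10^6 mm⁴ = 2.057×10^-6 m⁴
Effective length L_e = K·L = 2 × 3.12 = 6.240 m
P_cr = π²EI / L_e² = π² × 201×10⁹ × 2.057×10^-6 / 6.240² = 1.048×10^5 N
Factor of safety n = P_cr / P = 104.82 / 73.3 = 1.43

n ≈ 1.43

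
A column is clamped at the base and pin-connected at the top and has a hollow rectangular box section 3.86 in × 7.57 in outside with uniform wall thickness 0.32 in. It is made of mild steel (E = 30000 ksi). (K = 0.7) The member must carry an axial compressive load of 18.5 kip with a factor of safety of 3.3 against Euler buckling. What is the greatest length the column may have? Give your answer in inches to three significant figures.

L_max ≈ 410 in

Inner dimensions: h_i = 7.57 − 2×0.32 = 6.930 in, b_i = 3.86 − 2×0.32 = 3.220 in
Weak-axis I_min = (h_o·b_o³ − h_i·b_i³)/12 with b_o = 3.86, b_i = 3.220 in (shorter outer/inner sides).
I_min = (7.57×3.86³ − 6.930×3.220³)/12 = 17.00 in⁴
Required critical load P_cr = n·P = 3.3 × 18.5 = 61.05 kip = 6.105×10^4 lb
From P_cr = π²EI/(K·L)²:  L = (1/K)·√(π²EI/P_cr) = (1/0.7)·√(π²×3.00×10^7×17.00/6.105×10^4)
L = 410 in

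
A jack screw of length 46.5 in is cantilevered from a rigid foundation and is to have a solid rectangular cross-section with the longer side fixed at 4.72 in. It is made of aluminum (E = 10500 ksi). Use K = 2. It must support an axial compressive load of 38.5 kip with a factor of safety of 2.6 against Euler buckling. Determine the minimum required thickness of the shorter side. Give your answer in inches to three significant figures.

b ≈ 2.77 in

Required P_cr = n·P = 2.6 × 38.5 = 100.1 kip
L_e = K·L = 2 × 46.5 = 93.00 in
Required I = P_cr·L_e²/(π²E) = 1.001×10^5 × 93.00² / (π² × 1.05×10^7) = 8.354 in⁴
Rectangle, weak axis: I_min = h·b³/12 with h = 4.72 in fixed  ⇒  b = (12I/h)^(1/3) = 2.77 in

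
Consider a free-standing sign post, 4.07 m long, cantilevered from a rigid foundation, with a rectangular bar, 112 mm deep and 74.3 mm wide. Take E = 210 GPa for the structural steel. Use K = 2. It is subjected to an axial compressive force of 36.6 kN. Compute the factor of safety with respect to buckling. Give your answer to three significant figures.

Buckling occurs about the weak axis: I_min = h·b³/12 with b = 74.3 mm (the shorter side).
I_min = 112×74.3³/12 = 3.828×10^6 mm⁴
I = 3.828×10^6 mm⁴ = 3.828×10^-6 m⁴
Effective length L_e = K·L = 2 × 4.07 = 8.140 m
P_cr = π²EI / L_e² = π² × 210×10⁹ × 3.828×10^-6 / 8.140² = 1.197×10^5 N
Factor of safety n = P_cr / P = 119.75 / 36.6 = 3.27

n ≈ 3.27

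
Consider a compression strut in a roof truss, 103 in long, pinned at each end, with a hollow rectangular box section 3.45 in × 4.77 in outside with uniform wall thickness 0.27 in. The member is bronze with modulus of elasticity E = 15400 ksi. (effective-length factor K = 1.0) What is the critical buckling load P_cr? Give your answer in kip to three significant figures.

Inner dimensions: h_i = 4.77 − 2×0.27 = 4.230 in, b_i = 3.45 − 2×0.27 = 2.910 in
Weak-axis I_min = (h_o·b_o³ − h_i·b_i³)/12 with b_o = 3.45, b_i = 2.910 in (shorter outer/inner sides).
I_min = (4.77×3.45³ − 4.230×2.910³)/12 = 7.636 in⁴
Effective length L_e = K·L = 1 × 103 = 103.0 in
P_cr = π²EI / L_e² = π² × 15400×10³ × 7.636 / 103.0² = 1.094×10^5 lb

P_cr ≈ 109 kip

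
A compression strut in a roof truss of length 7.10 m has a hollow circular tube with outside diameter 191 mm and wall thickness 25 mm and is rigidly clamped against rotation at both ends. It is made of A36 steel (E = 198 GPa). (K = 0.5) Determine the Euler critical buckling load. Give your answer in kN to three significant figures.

P_cr ≈ 7120 kN

Inner diameter d_i = 191 − 2×25 = 141.0 mm
I = π(d_o⁴ − d_i⁴)/64 = π(191⁴ − 141.0⁴)/64 = 4.593×10^7 mm⁴
I = 4.593×10^7 mm⁴ = 4.593×10^-5 m⁴
Effective length L_e = K·L = 0.5 × 7.10 = 3.550 m
P_cr = π²EI / L_e² = π² × 198×10⁹ × 4.593×10^-5 / 3.550² = 7.122×10^6 N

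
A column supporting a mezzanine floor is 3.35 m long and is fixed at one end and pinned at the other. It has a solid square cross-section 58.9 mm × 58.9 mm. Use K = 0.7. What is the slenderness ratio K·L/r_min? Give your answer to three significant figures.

λ ≈ 138

For a square r = a/√12 = 58.9/√12 = 17.00 mm
L_e = K·L = 0.7 × 3.35 m = 2.345 m = 2345.0 mm
λ = L_e / r_min = 2345.0 / 17.00 = 138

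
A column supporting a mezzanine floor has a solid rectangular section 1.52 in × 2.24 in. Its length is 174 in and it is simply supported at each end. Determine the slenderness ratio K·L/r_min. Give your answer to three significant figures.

Buckling occurs about the weak axis: I_min = h·b³/12 with b = 1.52 in (the shorter side).
I_min = 2.24×1.52³/12 = 0.6555 in⁴
A = 3.405 in²;  r_min = √(I/A) = √(0.6555/3.405) = 0.4388 in
L_e = K·L = 1 × 174 = 174.0 in
λ = L_e / r_min = 174.00 / 0.4388 = 397

λ ≈ 397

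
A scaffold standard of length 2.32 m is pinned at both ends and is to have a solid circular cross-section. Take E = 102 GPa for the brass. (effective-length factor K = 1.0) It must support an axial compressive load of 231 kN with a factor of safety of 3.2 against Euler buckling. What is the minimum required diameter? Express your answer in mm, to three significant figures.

Required P_cr = n·P = 3.2 × 231 = 739.2 kN
L_e = K·L = 1 × 2.32 = 2.320 m
Required I = P_cr·L_e²/(π²E) = 7.392×10^5 × 2.320² / (π² × 1.02×10^11) = 3.952×10^-6 m⁴
I_req = 3.952×10^6 mm⁴
Solid circle: I = πd⁴/64  ⇒  d = (64I/π)^(1/4) = (64×3.952×10^6/π)^(1/4) = 94.7 mm

d ≈ 94.7 mm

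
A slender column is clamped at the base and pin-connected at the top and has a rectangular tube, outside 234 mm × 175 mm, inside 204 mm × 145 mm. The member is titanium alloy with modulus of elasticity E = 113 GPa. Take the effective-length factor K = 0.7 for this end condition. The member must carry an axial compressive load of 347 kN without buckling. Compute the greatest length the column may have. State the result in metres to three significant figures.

L_max ≈ 18.6 m

Weak-axis I_min = (h_o·b_o³ − h_i·b_i³)/12 with b_o = 175, b_i = 145.0 mm (shorter outer/inner sides).
I_min = (234×175³ − 204.0×145.0³)/12 = 5.268×10^7 mm⁴
I = 5.268×10^-5 m⁴
At the buckling limit P_cr = P = 3.470×10^5 N
From P_cr = π²EI/(K·L)²:  L = (1/K)·√(π²EI/P_cr) = (1/0.7)·√(π²×1.13×10^11×5.268×10^-5/3.470×10^5)
L = 18.6 m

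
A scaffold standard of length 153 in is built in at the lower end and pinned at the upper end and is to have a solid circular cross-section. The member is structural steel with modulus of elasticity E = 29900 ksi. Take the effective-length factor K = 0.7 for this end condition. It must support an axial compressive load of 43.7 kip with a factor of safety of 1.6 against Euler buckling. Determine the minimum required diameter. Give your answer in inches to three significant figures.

d ≈ 2.73 in

Required P_cr = n·P = 1.6 × 43.7 = 69.92 kip
L_e = K·L = 0.7 × 153 = 107.1 in
Required I = P_cr·L_e²/(π²E) = 6.992×10^4 × 107.1² / (π² × 2.99×10^7) = 2.718 in⁴
Solid circle: I = πd⁴/64  ⇒  d = (64I/π)^(1/4) = (64×2.718/π)^(1/4) = 2.73 in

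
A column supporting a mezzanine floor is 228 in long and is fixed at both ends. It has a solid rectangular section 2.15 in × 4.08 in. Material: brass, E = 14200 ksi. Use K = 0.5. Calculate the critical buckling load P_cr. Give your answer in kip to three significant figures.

P_cr ≈ 36.4 kip

Buckling occurs about the weak axis: I_min = h·b³/12 with b = 2.15 in (the shorter side).
I_min = 4.08×2.15³/12 = 3.379 in⁴
Effective length L_e = K·L = 0.5 × 228 = 114.0 in
P_cr = π²EI / L_e² = π² × 14200×10³ × 3.379 / 114.0² = 3.644×10^4 lb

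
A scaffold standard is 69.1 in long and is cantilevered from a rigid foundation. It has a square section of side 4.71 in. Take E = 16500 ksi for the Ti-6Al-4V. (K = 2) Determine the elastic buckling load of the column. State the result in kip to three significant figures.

I = a⁴/12 = 4.71⁴/12 = 41.01 in⁴
Effective length L_e = K·L = 2 × 69.1 = 138.2 in
P_cr = π²EI / L_e² = π² × 16500×10³ × 41.01 / 138.2² = 3.497×10^5 lb

P_cr ≈ 350 kip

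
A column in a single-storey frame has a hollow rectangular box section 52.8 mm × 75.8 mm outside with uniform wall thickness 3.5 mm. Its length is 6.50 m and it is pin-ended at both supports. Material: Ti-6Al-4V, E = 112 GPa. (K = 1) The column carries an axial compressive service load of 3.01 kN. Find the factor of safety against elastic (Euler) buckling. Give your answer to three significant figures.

Inner dimensions: h_i = 75.8 − 2×3.5 = 68.80 mm, b_i = 52.8 − 2×3.5 = 45.80 mm
Weak-axis I_min = (h_o·b_o³ − h_i·b_i³)/12 with b_o = 52.8, b_i = 45.80 mm (shorter outer/inner sides).
I_min = (75.8×52.8³ − 68.80×45.80³)/12 = 3.790×10^5 mm⁴
I = 3.790×10^5 mm⁴ = 3.790×10^-7 m⁴
Effective length L_e = K·L = 1 × 6.50 = 6.500 m
P_cr = π²EI / L_e² = π² × 112×10⁹ × 3.790×10^-7 / 6.500² = 9.916×10^3 N
Factor of safety n = P_cr / P = 9.9155 / 3.01 = 3.29

n ≈ 3.29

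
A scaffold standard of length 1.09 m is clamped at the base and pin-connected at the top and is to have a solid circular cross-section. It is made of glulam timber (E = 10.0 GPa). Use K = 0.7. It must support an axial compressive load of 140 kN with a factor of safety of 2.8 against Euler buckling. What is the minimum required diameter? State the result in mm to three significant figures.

d ≈ 82.8 mm

Required P_cr = n·P = 2.8 × 140 = 392.0 kN
L_e = K·L = 0.7 × 1.09 = 0.7630 m
Required I = P_cr·L_e²/(π²E) = 3.920×10^5 × 0.7630² / (π² × 1.00×10^10) = 2.312×10^-6 m⁴
I_req = 2.312×10^6 mm⁴
Solid circle: I = πd⁴/64  ⇒  d = (64I/π)^(1/4) = (64×2.312×10^6/π)^(1/4) = 82.8 mm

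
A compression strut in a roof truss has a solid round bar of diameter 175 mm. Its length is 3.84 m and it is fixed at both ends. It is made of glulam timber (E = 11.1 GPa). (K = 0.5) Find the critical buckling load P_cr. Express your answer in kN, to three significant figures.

I = πd⁴/64 = π×175⁴/64 = 4.604×10^7 mm⁴
I = 4.604×10^7 mm⁴ = 4.604×10^-5 m⁴
Effective length L_e = K·L = 0.5 × 3.84 = 1.920 m
P_cr = π²EI / L_e² = π² × 11.1×10⁹ × 4.604×10^-5 / 1.920² = 1.368×10^6 N

P_cr ≈ 1370 kN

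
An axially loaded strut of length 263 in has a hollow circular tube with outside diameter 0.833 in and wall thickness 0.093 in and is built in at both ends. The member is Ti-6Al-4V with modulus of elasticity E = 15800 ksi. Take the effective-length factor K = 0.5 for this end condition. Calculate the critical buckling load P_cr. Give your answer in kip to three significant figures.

Inner diameter d_i = 0.833 − 2×0.093 = 0.6470 in
I = π(d_o⁴ − d_i⁴)/64 = π(0.833⁴ − 0.6470⁴)/64 = 1.503×10^-2 in⁴
Effective length L_e = K·L = 0.5 × 263 = 131.5 in
P_cr = π²EI / L_e² = π² × 15800×10³ × 1.503×10^-2 / 131.5² = 135.6 lb

P_cr ≈ 0.136 kip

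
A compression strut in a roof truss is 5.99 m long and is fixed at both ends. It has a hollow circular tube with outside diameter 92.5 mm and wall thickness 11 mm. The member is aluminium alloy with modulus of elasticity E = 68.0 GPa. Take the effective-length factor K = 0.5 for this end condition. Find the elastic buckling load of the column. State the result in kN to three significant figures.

P_cr ≈ 178 kN

Inner diameter d_i = 92.5 − 2×11 = 70.50 mm
I = π(d_o⁴ − d_i⁴)/64 = π(92.5⁴ − 70.50⁴)/64 = 2.381×10^6 mm⁴
I = 2.381×10^6 mm⁴ = 2.381×10^-6 m⁴
Effective length L_e = K·L = 0.5 × 5.99 = 2.995 m
P_cr = π²EI / L_e² = π² × 68.0×10⁹ × 2.381×10^-6 / 2.995² = 1.781×10^5 N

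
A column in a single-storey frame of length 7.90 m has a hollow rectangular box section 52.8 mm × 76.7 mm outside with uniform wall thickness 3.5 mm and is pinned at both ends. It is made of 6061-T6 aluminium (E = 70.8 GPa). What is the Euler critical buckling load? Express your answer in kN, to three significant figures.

Inner dimensions: h_i = 76.7 − 2×3.5 = 69.70 mm, b_i = 52.8 − 2×3.5 = 45.80 mm
Weak-axis I_min = (h_o·b_o³ − h_i·b_i³)/12 with b_o = 52.8, b_i = 45.80 mm (shorter outer/inner sides).
I_min = (76.7×52.8³ − 69.70×45.80³)/12 = 3.828×10^5 mm⁴
I = 3.828×10^5 mm⁴ = 3.828×10^-7 m⁴
Effective length L_e = K·L = 1 × 7.90 = 7.900 m
P_cr = π²EI / L_e² = π² × 70.8×10⁹ × 3.828×10^-7 / 7.900² = 4.286×10^3 N

P_cr ≈ 4.29 kN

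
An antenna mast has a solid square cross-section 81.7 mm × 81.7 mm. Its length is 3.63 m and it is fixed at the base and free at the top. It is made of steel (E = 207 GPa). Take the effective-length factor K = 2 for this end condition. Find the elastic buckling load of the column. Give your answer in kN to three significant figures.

P_cr ≈ 144 kN

I = a⁴/12 = 81.7⁴/12 = 3.713×10^6 mm⁴
I = 3.713×10^6 mm⁴ = 3.713×10^-6 m⁴
Effective length L_e = K·L = 2 × 3.63 = 7.260 m
P_cr = π²EI / L_e² = π² × 207×10⁹ × 3.713×10^-6 / 7.260² = 1.439×10^5 N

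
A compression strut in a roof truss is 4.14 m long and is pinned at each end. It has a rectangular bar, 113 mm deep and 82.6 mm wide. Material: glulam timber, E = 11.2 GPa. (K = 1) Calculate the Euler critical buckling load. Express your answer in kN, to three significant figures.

Buckling occurs about the weak axis: I_min = h·b³/12 with b = 82.6 mm (the shorter side).
I_min = 113×82.6³/12 = 5.307×10^6 mm⁴
I = 5.307×10^6 mm⁴ = 5.307×10^-6 m⁴
Effective length L_e = K·L = 1 × 4.14 = 4.140 m
P_cr = π²EI / L_e² = π² × 11.2×10⁹ × 5.307×10^-6 / 4.140² = 3.423×10^4 N

P_cr ≈ 34.2 kN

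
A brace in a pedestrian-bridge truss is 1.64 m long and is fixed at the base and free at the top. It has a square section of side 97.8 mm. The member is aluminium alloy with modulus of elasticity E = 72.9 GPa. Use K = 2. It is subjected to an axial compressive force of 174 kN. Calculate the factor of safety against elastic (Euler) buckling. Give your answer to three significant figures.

n ≈ 2.93

I = a⁴/12 = 97.8⁴/12 = 7.624×10^6 mm⁴
I = 7.624×10^6 mm⁴ = 7.624×10^-6 m⁴
Effective length L_e = K·L = 2 × 1.64 = 3.280 m
P_cr = π²EI / L_e² = π² × 72.9×10⁹ × 7.624×10^-6 / 3.280² = 5.099×10^5 N
Factor of safety n = P_cr / P = 509.86 / 174 = 2.93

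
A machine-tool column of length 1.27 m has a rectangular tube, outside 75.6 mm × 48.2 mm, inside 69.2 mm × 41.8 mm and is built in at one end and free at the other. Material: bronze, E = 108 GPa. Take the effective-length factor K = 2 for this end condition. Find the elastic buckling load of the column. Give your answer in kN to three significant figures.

P_cr ≈ 47.0 kN

Weak-axis I_min = (h_o·b_o³ − h_i·b_i³)/12 with b_o = 48.2, b_i = 41.80 mm (shorter outer/inner sides).
I_min = (75.6×48.2³ − 69.20×41.80³)/12 = 2.843×10^5 mm⁴
I = 2.843×10^5 mm⁴ = 2.843×10^-7 m⁴
Effective length L_e = K·L = 2 × 1.27 = 2.540 m
P_cr = π²EI / L_e² = π² × 108×10⁹ × 2.843×10^-7 / 2.540² = 4.697×10^4 N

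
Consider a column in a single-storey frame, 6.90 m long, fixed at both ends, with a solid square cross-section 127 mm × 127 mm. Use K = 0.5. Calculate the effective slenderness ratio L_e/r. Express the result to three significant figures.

For a square r = a/√12 = 127/√12 = 36.66 mm
L_e = K·L = 0.5 × 6.90 m = 3.450 m = 3450.0 mm
λ = L_e / r_min = 3450.0 / 36.66 = 94.1

λ ≈ 94.1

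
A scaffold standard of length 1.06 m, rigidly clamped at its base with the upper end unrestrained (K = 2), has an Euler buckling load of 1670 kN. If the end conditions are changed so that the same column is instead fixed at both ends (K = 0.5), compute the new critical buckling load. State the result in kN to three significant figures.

P_cr ≈ 26700 kN

P_cr ∝ 1/K², so P_cr,new = P_cr,old × (K_old/K_new)² = 1670 × (2/0.5)²
= 1670 × 16.00 = 26700 kN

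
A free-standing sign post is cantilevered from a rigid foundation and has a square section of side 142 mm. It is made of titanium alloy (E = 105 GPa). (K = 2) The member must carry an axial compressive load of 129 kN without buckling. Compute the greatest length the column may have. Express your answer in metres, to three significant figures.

L_max ≈ 8.25 m

I = a⁴/12 = 142⁴/12 = 3.388×10^7 mm⁴
I = 3.388×10^-5 m⁴
At the buckling limit P_cr = P = 1.290×10^5 N
From P_cr = π²EI/(K·L)²:  L = (1/K)·√(π²EI/P_cr) = (1/2)·√(π²×1.05×10^11×3.388×10^-5/1.290×10^5)
L = 8.25 m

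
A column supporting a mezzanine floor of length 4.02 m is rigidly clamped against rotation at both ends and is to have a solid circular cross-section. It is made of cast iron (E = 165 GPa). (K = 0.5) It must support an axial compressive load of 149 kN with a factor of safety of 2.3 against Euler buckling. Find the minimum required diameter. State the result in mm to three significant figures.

Required P_cr = n·P = 2.3 × 149 = 342.7 kN
L_e = K·L = 0.5 × 4.02 = 2.010 m
Required I = P_cr·L_e²/(π²E) = 3.427×10^5 × 2.010² / (π² × 1.65×10^11) = 8.502×10^-7 m⁴
I_req = 8.502×10^5 mm⁴
Solid circle: I = πd⁴/64  ⇒  d = (64I/π)^(1/4) = (64×8.502×10^5/π)^(1/4) = 64.5 mm

d ≈ 64.5 mm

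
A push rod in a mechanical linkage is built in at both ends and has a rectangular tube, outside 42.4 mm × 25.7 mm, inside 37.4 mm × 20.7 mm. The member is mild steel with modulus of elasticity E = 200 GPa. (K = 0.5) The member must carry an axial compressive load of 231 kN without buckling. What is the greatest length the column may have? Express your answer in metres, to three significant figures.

L_max ≈ 1.05 m

Weak-axis I_min = (h_o·b_o³ − h_i·b_i³)/12 with b_o = 25.7, b_i = 20.70 mm (shorter outer/inner sides).
I_min = (42.4×25.7³ − 37.40×20.70³)/12 = 3.233×10^4 mm⁴
I = 3.233×10^-8 m⁴
At the buckling limit P_cr = P = 2.310×10^5 N
From P_cr = π²EI/(K·L)²:  L = (1/K)·√(π²EI/P_cr) = (1/0.5)·√(π²×2.00×10^11×3.233×10^-8/2.310×10^5)
L = 1.05 m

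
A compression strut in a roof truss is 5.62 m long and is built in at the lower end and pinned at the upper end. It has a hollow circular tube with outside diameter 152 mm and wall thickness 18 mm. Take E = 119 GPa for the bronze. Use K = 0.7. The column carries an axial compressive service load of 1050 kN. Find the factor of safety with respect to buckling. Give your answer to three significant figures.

Inner diameter d_i = 152 − 2×18 = 116.0 mm
I = π(d_o⁴ − d_i⁴)/64 = π(152⁴ − 116.0⁴)/64 = 1.731×10^7 mm⁴
I = 1.731×10^7 mm⁴ = 1.731×10^-5 m⁴
Effective length L_e = K·L = 0.7 × 5.62 = 3.934 m
P_cr = π²EI / L_e² = π² × 119×10⁹ × 1.731×10^-5 / 3.934² = 1.314×10^6 N
Factor of safety n = P_cr / P = 1314.0 / 1050 = 1.25

n ≈ 1.25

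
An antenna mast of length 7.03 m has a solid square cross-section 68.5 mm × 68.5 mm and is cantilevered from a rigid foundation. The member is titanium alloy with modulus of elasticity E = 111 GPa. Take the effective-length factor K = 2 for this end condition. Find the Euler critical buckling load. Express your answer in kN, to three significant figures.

I = a⁴/12 = 68.5⁴/12 = 1.835×10^6 mm⁴
I = 1.835×10^6 mm⁴ = 1.835×10^-6 m⁴
Effective length L_e = K·L = 2 × 7.03 = 14.06 m
P_cr = π²EI / L_e² = π² × 111×10⁹ × 1.835×10^-6 / 14.06² = 1.017×10^4 N

P_cr ≈ 10.2 kN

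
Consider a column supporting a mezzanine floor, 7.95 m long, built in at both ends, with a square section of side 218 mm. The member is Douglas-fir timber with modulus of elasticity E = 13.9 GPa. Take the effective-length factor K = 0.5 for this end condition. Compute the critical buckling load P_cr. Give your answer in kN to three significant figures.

P_cr ≈ 1630 kN

I = a⁴/12 = 218⁴/12 = 1.882×10^8 mm⁴
I = 1.882×10^8 mm⁴ = 1.882×10^-4 m⁴
Effective length L_e = K·L = 0.5 × 7.95 = 3.975 m
P_cr = π²EI / L_e² = π² × 13.9×10⁹ × 1.882×10^-4 / 3.975² = 1.634×10^6 N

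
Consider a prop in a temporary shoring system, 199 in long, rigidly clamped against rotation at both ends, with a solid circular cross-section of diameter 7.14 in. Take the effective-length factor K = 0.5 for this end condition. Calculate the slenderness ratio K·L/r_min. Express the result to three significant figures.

λ ≈ 55.7

For a solid circle r = d/4 = 7.14/4 = 1.785 in
L_e = K·L = 0.5 × 199 = 99.50 in
λ = L_e / r_min = 99.500 / 1.785 = 55.7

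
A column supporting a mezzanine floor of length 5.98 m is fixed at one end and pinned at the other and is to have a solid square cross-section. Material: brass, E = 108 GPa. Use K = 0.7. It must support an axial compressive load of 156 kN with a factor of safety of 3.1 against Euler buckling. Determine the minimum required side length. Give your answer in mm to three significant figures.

a ≈ 98.8 mm

Required P_cr = n·P = 3.1 × 156 = 483.6 kN
L_e = K·L = 0.7 × 5.98 = 4.186 m
Required I = P_cr·L_e²/(π²E) = 4.836×10^5 × 4.186² / (π² × 1.08×10^11) = 7.950×10^-6 m⁴
I_req = 7.950×10^6 mm⁴
Solid square: I = a⁴/12  ⇒  a = (12I)^(1/4) = (12×7.950×10^6)^(1/4) = 98.8 mm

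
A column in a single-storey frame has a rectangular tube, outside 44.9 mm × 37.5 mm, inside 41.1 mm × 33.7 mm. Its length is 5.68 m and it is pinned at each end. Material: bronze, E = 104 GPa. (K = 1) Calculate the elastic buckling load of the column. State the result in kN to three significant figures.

Weak-axis I_min = (h_o·b_o³ − h_i·b_i³)/12 with b_o = 37.5, b_i = 33.70 mm (shorter outer/inner sides).
I_min = (44.9×37.5³ − 41.10×33.70³)/12 = 6.623×10^4 mm⁴
I = 6.623×10^4 mm⁴ = 6.623×10^-8 m⁴
Effective length L_e = K·L = 1 × 5.68 = 5.680 m
P_cr = π²EI / L_e² = π² × 104×10⁹ × 6.623×10^-8 / 5.680² = 2.107×10^3 N

P_cr ≈ 2.11 kN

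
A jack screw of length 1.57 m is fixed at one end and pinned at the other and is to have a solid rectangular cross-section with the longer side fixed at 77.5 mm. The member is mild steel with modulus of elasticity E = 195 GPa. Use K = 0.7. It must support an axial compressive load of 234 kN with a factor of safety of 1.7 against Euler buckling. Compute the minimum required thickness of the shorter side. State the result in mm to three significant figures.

Required P_cr = n·P = 1.7 × 234 = 397.8 kN
L_e = K·L = 0.7 × 1.57 = 1.099 m
Required I = P_cr·L_e²/(π²E) = 3.978×10^5 × 1.099² / (π² × 1.95×10^11) = 2.496×10^-7 m⁴
I_req = 2.496×10^5 mm⁴
Rectangle, weak axis: I_min = h·b³/12 with h = 77.5 mm fixed  ⇒  b = (12I/h)^(1/3) = 33.8 mm

b ≈ 33.8 mm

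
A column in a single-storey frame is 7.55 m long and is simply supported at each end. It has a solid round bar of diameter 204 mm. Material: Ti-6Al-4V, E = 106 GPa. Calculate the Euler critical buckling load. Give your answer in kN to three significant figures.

P_cr ≈ 1560 kN

I = πd⁴/64 = π×204⁴/64 = 8.501×10^7 mm⁴
I = 8.501×10^7 mm⁴ = 8.501×10^-5 m⁴
Effective length L_e = K·L = 1 × 7.55 = 7.550 m
P_cr = π²EI / L_e² = π² × 106×10⁹ × 8.501×10^-5 / 7.550² = 1.560×10^6 N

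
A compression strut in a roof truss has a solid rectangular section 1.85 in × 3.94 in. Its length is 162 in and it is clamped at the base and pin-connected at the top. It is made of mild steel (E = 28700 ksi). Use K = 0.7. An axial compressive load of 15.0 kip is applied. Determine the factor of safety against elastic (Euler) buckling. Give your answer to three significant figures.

Buckling occurs about the weak axis: I_min = h·b³/12 with b = 1.85 in (the shorter side).
I_min = 3.94×1.85³/12 = 2.079 in⁴
Effective length L_e = K·L = 0.7 × 162 = 113.4 in
P_cr = π²EI / L_e² = π² × 28700×10³ × 2.079 / 113.4² = 4.579×10^4 lb
Factor of safety n = P_cr / P = 45.792 / 15.0 = 3.05

n ≈ 3.05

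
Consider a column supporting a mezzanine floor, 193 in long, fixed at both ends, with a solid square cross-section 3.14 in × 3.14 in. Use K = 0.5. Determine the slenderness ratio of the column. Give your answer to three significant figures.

I = a⁴/12 = 3.14⁴/12 = 8.101 in⁴
A = 9.860 in²;  r_min = √(I/A) = √(8.101/9.860) = 0.9064 in
L_e = K·L = 0.5 × 193 = 96.50 in
λ = L_e / r_min = 96.500 / 0.9064 = 106

λ ≈ 106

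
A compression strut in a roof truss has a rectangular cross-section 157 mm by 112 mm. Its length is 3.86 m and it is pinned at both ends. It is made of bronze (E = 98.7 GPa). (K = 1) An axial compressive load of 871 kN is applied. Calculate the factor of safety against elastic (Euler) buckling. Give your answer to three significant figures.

Buckling occurs about the weak axis: I_min = h·b³/12 with b = 112 mm (the shorter side).
I_min = 157×112³/12 = 1.838×10^7 mm⁴
I = 1.838×10^7 mm⁴ = 1.838×10^-5 m⁴
Effective length L_e = K·L = 1 × 3.86 = 3.860 m
P_cr = π²EI / L_e² = π² × 98.7×10⁹ × 1.838×10^-5 / 3.860² = 1.202×10^6 N
Factor of safety n = P_cr / P = 1201.8 / 871 = 1.38

n ≈ 1.38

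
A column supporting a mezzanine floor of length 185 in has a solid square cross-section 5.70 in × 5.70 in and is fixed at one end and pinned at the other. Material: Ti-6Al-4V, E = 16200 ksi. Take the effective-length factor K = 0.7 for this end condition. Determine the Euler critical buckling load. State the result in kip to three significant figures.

P_cr ≈ 839 kip

I = a⁴/12 = 5.70⁴/12 = 87.97 in⁴
Effective length L_e = K·L = 0.7 × 185 = 129.5 in
P_cr = π²EI / L_e² = π² × 16200×10³ × 87.97 / 129.5² = 8.387×10^5 lb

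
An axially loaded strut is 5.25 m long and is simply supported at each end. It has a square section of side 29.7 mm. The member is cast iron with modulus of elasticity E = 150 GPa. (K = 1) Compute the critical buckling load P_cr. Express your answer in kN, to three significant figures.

P_cr ≈ 3.48 kN

I = a⁴/12 = 29.7⁴/12 = 6.484×10^4 mm⁴
I = 6.484×10^4 mm⁴ = 6.484×10^-8 m⁴
Effective length L_e = K·L = 1 × 5.25 = 5.250 m
P_cr = π²EI / L_e² = π² × 150×10⁹ × 6.484×10^-8 / 5.250² = 3.483×10^3 N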